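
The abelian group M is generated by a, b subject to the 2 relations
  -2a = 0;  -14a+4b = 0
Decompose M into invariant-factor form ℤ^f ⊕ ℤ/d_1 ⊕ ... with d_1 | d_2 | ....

rank_ℚ(R)=2; free=2−2=0
SNF(R) diag = [2, 4] → torsion [2, 4]

Answer: M ≅ ℤ/2 ⊕ ℤ/4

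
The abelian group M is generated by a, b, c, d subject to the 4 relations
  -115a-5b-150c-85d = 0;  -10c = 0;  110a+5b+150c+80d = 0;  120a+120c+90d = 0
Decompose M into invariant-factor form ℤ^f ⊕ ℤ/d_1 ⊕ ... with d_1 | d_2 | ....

Answer: M ≅ ℤ/5 ⊕ ℤ/5 ⊕ ℤ/10 ⊕ ℤ/30

Derivation:
rank_ℚ(R)=4; free=4−4=0
SNF(R) diag = [5, 5, 10, 30] → torsion [5, 5, 10, 30]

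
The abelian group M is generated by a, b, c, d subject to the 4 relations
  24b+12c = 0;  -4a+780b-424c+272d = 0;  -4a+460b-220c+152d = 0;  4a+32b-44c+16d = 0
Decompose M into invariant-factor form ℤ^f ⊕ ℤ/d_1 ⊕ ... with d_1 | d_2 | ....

Answer: M ≅ ℤ/4 ⊕ ℤ/4 ⊕ ℤ/12 ⊕ ℤ/24

Derivation:
rank_ℚ(R)=4; free=4−4=0
SNF(R) diag = [4, 4, 12, 24] → torsion [4, 4, 12, 24]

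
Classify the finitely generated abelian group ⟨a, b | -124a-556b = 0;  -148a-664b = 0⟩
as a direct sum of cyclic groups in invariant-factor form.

rank_ℚ(R)=2; free=2−2=0
SNF(R) diag = [4, 12] → torsion [4, 12]

Answer: M ≅ ℤ/4 ⊕ ℤ/12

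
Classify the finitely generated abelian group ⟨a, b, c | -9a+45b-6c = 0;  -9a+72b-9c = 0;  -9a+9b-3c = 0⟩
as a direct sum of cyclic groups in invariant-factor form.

rank_ℚ(R)=3; free=3−3=0
SNF(R) diag = [3, 9, 9] → torsion [3, 9, 9]

Answer: M ≅ ℤ/3 ⊕ ℤ/9 ⊕ ℤ/9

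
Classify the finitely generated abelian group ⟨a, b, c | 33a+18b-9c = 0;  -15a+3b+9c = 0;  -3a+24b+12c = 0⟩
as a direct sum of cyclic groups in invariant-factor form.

Answer: M ≅ ℤ/3 ⊕ ℤ/3 ⊕ ℤ/3

Derivation:
rank_ℚ(R)=3; free=3−3=0
SNF(R) diag = [3, 3, 3] → torsion [3, 3, 3]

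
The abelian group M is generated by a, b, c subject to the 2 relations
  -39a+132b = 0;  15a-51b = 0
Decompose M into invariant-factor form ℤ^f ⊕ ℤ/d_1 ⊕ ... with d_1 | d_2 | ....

rank_ℚ(R)=2; free=3−2=1
SNF(R) diag = [3, 3] → torsion [3, 3]

Answer: M ≅ ℤ^1 ⊕ ℤ/3 ⊕ ℤ/3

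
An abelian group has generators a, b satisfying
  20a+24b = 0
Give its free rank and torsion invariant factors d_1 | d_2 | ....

Answer: M ≅ ℤ^1 ⊕ ℤ/4

Derivation:
rank_ℚ(R)=1; free=2−1=1
SNF(R) diag = [4] → torsion [4]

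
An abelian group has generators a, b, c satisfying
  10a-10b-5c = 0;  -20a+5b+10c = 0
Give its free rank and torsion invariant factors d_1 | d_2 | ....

Answer: M ≅ ℤ^1 ⊕ ℤ/5 ⊕ ℤ/15

Derivation:
rank_ℚ(R)=2; free=3−2=1
SNF(R) diag = [5, 15] → torsion [5, 15]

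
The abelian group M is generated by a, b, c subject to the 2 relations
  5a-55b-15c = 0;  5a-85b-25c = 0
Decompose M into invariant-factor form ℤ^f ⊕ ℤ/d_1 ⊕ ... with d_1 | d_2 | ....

Answer: M ≅ ℤ^1 ⊕ ℤ/5 ⊕ ℤ/10

Derivation:
rank_ℚ(R)=2; free=3−2=1
SNF(R) diag = [5, 10] → torsion [5, 10]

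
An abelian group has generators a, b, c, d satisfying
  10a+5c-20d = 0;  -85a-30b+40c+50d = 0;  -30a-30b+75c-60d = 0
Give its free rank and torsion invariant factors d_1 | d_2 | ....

rank_ℚ(R)=3; free=4−3=1
SNF(R) diag = [5, 15, 30] → torsion [5, 15, 30]

Answer: M ≅ ℤ^1 ⊕ ℤ/5 ⊕ ℤ/15 ⊕ ℤ/30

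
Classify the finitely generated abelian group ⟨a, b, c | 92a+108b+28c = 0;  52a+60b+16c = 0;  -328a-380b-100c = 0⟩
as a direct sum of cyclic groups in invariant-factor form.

Answer: M ≅ ℤ/4 ⊕ ℤ/4 ⊕ ℤ/4

Derivation:
rank_ℚ(R)=3; free=3−3=0
SNF(R) diag = [4, 4, 4] → torsion [4, 4, 4]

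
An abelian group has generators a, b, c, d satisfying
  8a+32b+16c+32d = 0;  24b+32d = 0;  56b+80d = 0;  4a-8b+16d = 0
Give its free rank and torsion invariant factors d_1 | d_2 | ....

rank_ℚ(R)=4; free=4−4=0
SNF(R) diag = [4, 8, 16, 16] → torsion [4, 8, 16, 16]

Answer: M ≅ ℤ/4 ⊕ ℤ/8 ⊕ ℤ/16 ⊕ ℤ/16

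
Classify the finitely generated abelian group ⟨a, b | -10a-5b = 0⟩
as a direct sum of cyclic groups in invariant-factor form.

rank_ℚ(R)=1; free=2−1=1
SNF(R) diag = [5] → torsion [5]

Answer: M ≅ ℤ^1 ⊕ ℤ/5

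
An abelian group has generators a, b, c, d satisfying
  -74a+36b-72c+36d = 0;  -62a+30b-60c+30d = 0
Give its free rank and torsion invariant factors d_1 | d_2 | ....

rank_ℚ(R)=2; free=4−2=2
SNF(R) diag = [2, 6] → torsion [2, 6]

Answer: M ≅ ℤ^2 ⊕ ℤ/2 ⊕ ℤ/6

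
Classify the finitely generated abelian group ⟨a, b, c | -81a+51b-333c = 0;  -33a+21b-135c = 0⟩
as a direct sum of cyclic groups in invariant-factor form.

rank_ℚ(R)=2; free=3−2=1
SNF(R) diag = [3, 6] → torsion [3, 6]

Answer: M ≅ ℤ^1 ⊕ ℤ/3 ⊕ ℤ/6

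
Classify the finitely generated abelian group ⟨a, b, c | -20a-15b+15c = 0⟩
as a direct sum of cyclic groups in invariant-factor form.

rank_ℚ(R)=1; free=3−1=2
SNF(R) diag = [5] → torsion [5]

Answer: M ≅ ℤ^2 ⊕ ℤ/5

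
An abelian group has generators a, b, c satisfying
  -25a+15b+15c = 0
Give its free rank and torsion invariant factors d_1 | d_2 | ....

rank_ℚ(R)=1; free=3−1=2
SNF(R) diag = [5] → torsion [5]

Answer: M ≅ ℤ^2 ⊕ ℤ/5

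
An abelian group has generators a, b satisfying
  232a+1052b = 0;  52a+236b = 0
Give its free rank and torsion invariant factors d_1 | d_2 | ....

Answer: M ≅ ℤ/4 ⊕ ℤ/12

Derivation:
rank_ℚ(R)=2; free=2−2=0
SNF(R) diag = [4, 12] → torsion [4, 12]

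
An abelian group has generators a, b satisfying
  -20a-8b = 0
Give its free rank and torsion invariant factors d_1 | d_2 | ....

Answer: M ≅ ℤ^1 ⊕ ℤ/4

Derivation:
rank_ℚ(R)=1; free=2−1=1
SNF(R) diag = [4] → torsion [4]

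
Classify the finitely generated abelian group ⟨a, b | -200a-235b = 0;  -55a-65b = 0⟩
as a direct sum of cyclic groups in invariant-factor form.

Answer: M ≅ ℤ/5 ⊕ ℤ/15

Derivation:
rank_ℚ(R)=2; free=2−2=0
SNF(R) diag = [5, 15] → torsion [5, 15]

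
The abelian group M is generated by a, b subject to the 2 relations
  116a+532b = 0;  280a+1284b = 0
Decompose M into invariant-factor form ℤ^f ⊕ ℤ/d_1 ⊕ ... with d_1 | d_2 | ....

rank_ℚ(R)=2; free=2−2=0
SNF(R) diag = [4, 4] → torsion [4, 4]

Answer: M ≅ ℤ/4 ⊕ ℤ/4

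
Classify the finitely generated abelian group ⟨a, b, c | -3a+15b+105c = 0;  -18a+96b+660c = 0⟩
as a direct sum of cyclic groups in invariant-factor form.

Answer: M ≅ ℤ^1 ⊕ ℤ/3 ⊕ ℤ/6

Derivation:
rank_ℚ(R)=2; free=3−2=1
SNF(R) diag = [3, 6] → torsion [3, 6]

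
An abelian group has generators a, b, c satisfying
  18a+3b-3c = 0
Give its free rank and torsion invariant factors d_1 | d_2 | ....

rank_ℚ(R)=1; free=3−1=2
SNF(R) diag = [3] → torsion [3]

Answer: M ≅ ℤ^2 ⊕ ℤ/3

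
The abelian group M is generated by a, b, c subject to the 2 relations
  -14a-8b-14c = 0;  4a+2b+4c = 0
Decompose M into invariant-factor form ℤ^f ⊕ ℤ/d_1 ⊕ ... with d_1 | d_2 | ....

Answer: M ≅ ℤ^1 ⊕ ℤ/2 ⊕ ℤ/2

Derivation:
rank_ℚ(R)=2; free=3−2=1
SNF(R) diag = [2, 2] → torsion [2, 2]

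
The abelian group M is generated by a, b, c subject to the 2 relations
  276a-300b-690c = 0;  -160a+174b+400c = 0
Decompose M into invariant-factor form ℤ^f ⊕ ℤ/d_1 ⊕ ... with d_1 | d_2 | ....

Answer: M ≅ ℤ^1 ⊕ ℤ/2 ⊕ ℤ/6

Derivation:
rank_ℚ(R)=2; free=3−2=1
SNF(R) diag = [2, 6] → torsion [2, 6]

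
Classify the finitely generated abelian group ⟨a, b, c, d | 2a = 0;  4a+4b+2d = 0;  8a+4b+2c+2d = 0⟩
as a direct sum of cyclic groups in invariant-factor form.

Answer: M ≅ ℤ^1 ⊕ ℤ/2 ⊕ ℤ/2 ⊕ ℤ/2

Derivation:
rank_ℚ(R)=3; free=4−3=1
SNF(R) diag = [2, 2, 2] → torsion [2, 2, 2]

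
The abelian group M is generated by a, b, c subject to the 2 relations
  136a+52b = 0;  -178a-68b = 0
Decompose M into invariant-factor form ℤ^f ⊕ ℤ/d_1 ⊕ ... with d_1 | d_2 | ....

Answer: M ≅ ℤ^1 ⊕ ℤ/2 ⊕ ℤ/4

Derivation:
rank_ℚ(R)=2; free=3−2=1
SNF(R) diag = [2, 4] → torsion [2, 4]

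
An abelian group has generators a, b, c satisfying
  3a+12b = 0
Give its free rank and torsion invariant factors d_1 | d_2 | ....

rank_ℚ(R)=1; free=3−1=2
SNF(R) diag = [3] → torsion [3]

Answer: M ≅ ℤ^2 ⊕ ℤ/3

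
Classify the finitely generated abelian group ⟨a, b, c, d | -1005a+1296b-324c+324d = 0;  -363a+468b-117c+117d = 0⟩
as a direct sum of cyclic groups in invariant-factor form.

Answer: M ≅ ℤ^2 ⊕ ℤ/3 ⊕ ℤ/9

Derivation:
rank_ℚ(R)=2; free=4−2=2
SNF(R) diag = [3, 9] → torsion [3, 9]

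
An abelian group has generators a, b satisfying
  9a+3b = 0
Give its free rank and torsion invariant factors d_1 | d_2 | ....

rank_ℚ(R)=1; free=2−1=1
SNF(R) diag = [3] → torsion [3]

Answer: M ≅ ℤ^1 ⊕ ℤ/3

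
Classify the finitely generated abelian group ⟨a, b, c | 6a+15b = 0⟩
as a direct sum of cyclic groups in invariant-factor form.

Answer: M ≅ ℤ^2 ⊕ ℤ/3

Derivation:
rank_ℚ(R)=1; free=3−1=2
SNF(R) diag = [3] → torsion [3]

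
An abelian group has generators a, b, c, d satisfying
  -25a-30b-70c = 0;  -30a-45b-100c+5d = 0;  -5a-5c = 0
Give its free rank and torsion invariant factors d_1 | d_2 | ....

rank_ℚ(R)=3; free=4−3=1
SNF(R) diag = [5, 5, 15] → torsion [5, 5, 15]

Answer: M ≅ ℤ^1 ⊕ ℤ/5 ⊕ ℤ/5 ⊕ ℤ/15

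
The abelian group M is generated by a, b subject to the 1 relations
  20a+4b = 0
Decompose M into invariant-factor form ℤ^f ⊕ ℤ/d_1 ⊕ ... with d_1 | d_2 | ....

rank_ℚ(R)=1; free=2−1=1
SNF(R) diag = [4] → torsion [4]

Answer: M ≅ ℤ^1 ⊕ ℤ/4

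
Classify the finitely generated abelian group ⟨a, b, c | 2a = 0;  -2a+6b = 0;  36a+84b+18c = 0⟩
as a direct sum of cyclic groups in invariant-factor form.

rank_ℚ(R)=3; free=3−3=0
SNF(R) diag = [2, 6, 18] → torsion [2, 6, 18]

Answer: M ≅ ℤ/2 ⊕ ℤ/6 ⊕ ℤ/18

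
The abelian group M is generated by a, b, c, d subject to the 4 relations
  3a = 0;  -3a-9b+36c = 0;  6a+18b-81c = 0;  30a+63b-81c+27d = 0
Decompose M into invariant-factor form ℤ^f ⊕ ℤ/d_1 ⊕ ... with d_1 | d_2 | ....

rank_ℚ(R)=4; free=4−4=0
SNF(R) diag = [3, 9, 9, 27] → torsion [3, 9, 9, 27]

Answer: M ≅ ℤ/3 ⊕ ℤ/9 ⊕ ℤ/9 ⊕ ℤ/27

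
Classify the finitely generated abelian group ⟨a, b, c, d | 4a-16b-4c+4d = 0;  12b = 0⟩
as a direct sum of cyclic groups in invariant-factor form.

rank_ℚ(R)=2; free=4−2=2
SNF(R) diag = [4, 12] → torsion [4, 12]

Answer: M ≅ ℤ^2 ⊕ ℤ/4 ⊕ ℤ/12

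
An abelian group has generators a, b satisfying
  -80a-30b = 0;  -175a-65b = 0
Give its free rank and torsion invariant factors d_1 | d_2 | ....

Answer: M ≅ ℤ/5 ⊕ ℤ/10

Derivation:
rank_ℚ(R)=2; free=2−2=0
SNF(R) diag = [5, 10] → torsion [5, 10]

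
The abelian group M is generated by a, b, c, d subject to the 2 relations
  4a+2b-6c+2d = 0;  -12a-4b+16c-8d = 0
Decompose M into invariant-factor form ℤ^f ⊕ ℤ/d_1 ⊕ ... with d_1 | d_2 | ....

Answer: M ≅ ℤ^2 ⊕ ℤ/2 ⊕ ℤ/4

Derivation:
rank_ℚ(R)=2; free=4−2=2
SNF(R) diag = [2, 4] → torsion [2, 4]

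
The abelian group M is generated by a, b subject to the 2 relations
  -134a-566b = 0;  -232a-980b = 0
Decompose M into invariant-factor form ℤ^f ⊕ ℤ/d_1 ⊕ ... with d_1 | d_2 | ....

rank_ℚ(R)=2; free=2−2=0
SNF(R) diag = [2, 4] → torsion [2, 4]

Answer: M ≅ ℤ/2 ⊕ ℤ/4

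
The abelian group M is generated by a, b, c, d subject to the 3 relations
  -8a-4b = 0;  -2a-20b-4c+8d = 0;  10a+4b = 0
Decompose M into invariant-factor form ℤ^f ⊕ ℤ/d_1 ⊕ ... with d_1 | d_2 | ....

rank_ℚ(R)=3; free=4−3=1
SNF(R) diag = [2, 4, 4] → torsion [2, 4, 4]

Answer: M ≅ ℤ^1 ⊕ ℤ/2 ⊕ ℤ/4 ⊕ ℤ/4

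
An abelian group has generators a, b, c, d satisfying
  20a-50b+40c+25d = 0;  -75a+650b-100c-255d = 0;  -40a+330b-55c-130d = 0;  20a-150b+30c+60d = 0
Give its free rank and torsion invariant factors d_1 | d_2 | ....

Answer: M ≅ ℤ/5 ⊕ ℤ/5 ⊕ ℤ/5 ⊕ ℤ/10

Derivation:
rank_ℚ(R)=4; free=4−4=0
SNF(R) diag = [5, 5, 5, 10] → torsion [5, 5, 5, 10]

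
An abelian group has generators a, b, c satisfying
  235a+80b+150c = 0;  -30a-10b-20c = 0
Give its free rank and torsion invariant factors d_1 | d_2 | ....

Answer: M ≅ ℤ^1 ⊕ ℤ/5 ⊕ ℤ/10

Derivation:
rank_ℚ(R)=2; free=3−2=1
SNF(R) diag = [5, 10] → torsion [5, 10]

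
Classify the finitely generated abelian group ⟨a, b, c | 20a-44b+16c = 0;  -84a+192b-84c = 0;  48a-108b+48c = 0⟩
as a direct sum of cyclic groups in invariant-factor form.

rank_ℚ(R)=3; free=3−3=0
SNF(R) diag = [4, 12, 12] → torsion [4, 12, 12]

Answer: M ≅ ℤ/4 ⊕ ℤ/12 ⊕ ℤ/12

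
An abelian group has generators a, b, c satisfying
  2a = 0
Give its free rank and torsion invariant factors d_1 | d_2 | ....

rank_ℚ(R)=1; free=3−1=2
SNF(R) diag = [2] → torsion [2]

Answer: M ≅ ℤ^2 ⊕ ℤ/2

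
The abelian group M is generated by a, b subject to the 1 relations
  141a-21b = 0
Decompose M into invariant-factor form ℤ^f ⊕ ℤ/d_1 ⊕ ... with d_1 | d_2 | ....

Answer: M ≅ ℤ^1 ⊕ ℤ/3

Derivation:
rank_ℚ(R)=1; free=2−1=1
SNF(R) diag = [3] → torsion [3]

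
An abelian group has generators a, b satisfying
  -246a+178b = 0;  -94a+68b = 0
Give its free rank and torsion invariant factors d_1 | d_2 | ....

rank_ℚ(R)=2; free=2−2=0
SNF(R) diag = [2, 2] → torsion [2, 2]

Answer: M ≅ ℤ/2 ⊕ ℤ/2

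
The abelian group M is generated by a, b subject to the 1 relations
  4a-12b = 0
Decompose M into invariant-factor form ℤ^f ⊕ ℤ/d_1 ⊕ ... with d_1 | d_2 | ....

Answer: M ≅ ℤ^1 ⊕ ℤ/4

Derivation:
rank_ℚ(R)=1; free=2−1=1
SNF(R) diag = [4] → torsion [4]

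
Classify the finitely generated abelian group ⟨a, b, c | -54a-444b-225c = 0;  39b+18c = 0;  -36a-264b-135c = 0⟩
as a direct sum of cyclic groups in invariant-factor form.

rank_ℚ(R)=3; free=3−3=0
SNF(R) diag = [3, 9, 18] → torsion [3, 9, 18]

Answer: M ≅ ℤ/3 ⊕ ℤ/9 ⊕ ℤ/18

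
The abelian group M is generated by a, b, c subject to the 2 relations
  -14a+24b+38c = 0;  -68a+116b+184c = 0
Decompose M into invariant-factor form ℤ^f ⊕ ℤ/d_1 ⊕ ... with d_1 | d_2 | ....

rank_ℚ(R)=2; free=3−2=1
SNF(R) diag = [2, 4] → torsion [2, 4]

Answer: M ≅ ℤ^1 ⊕ ℤ/2 ⊕ ℤ/4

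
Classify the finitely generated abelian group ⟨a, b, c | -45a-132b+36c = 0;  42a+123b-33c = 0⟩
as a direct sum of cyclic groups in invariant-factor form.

rank_ℚ(R)=2; free=3−2=1
SNF(R) diag = [3, 3] → torsion [3, 3]

Answer: M ≅ ℤ^1 ⊕ ℤ/3 ⊕ ℤ/3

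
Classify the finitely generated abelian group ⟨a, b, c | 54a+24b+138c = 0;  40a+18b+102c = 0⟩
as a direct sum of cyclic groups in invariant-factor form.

Answer: M ≅ ℤ^1 ⊕ ℤ/2 ⊕ ℤ/6

Derivation:
rank_ℚ(R)=2; free=3−2=1
SNF(R) diag = [2, 6] → torsion [2, 6]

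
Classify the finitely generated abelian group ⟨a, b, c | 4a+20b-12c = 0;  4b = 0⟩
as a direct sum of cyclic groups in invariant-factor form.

rank_ℚ(R)=2; free=3−2=1
SNF(R) diag = [4, 4] → torsion [4, 4]

Answer: M ≅ ℤ^1 ⊕ ℤ/4 ⊕ ℤ/4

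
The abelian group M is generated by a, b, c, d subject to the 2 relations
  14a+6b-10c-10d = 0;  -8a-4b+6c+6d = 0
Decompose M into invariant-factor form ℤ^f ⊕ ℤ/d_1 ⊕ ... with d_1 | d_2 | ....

Answer: M ≅ ℤ^2 ⊕ ℤ/2 ⊕ ℤ/2

Derivation:
rank_ℚ(R)=2; free=4−2=2
SNF(R) diag = [2, 2] → torsion [2, 2]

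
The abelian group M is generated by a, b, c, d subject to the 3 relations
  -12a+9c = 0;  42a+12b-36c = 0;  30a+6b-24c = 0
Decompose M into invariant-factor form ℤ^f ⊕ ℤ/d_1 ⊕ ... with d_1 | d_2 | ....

rank_ℚ(R)=3; free=4−3=1
SNF(R) diag = [3, 6, 6] → torsion [3, 6, 6]

Answer: M ≅ ℤ^1 ⊕ ℤ/3 ⊕ ℤ/6 ⊕ ℤ/6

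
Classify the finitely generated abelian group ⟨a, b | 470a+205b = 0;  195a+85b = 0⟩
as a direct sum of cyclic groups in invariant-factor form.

rank_ℚ(R)=2; free=2−2=0
SNF(R) diag = [5, 5] → torsion [5, 5]

Answer: M ≅ ℤ/5 ⊕ ℤ/5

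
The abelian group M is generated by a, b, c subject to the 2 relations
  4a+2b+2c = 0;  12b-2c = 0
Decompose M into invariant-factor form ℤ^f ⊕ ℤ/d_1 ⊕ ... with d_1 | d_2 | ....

Answer: M ≅ ℤ^1 ⊕ ℤ/2 ⊕ ℤ/2

Derivation:
rank_ℚ(R)=2; free=3−2=1
SNF(R) diag = [2, 2] → torsion [2, 2]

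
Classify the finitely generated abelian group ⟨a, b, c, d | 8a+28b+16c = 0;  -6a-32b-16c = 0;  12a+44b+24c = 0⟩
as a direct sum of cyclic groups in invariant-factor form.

Answer: M ≅ ℤ^1 ⊕ ℤ/2 ⊕ ℤ/4 ⊕ ℤ/8

Derivation:
rank_ℚ(R)=3; free=4−3=1
SNF(R) diag = [2, 4, 8] → torsion [2, 4, 8]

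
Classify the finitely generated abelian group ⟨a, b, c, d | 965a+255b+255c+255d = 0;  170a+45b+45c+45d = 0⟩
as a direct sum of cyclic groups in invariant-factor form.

Answer: M ≅ ℤ^2 ⊕ ℤ/5 ⊕ ℤ/15

Derivation:
rank_ℚ(R)=2; free=4−2=2
SNF(R) diag = [5, 15] → torsion [5, 15]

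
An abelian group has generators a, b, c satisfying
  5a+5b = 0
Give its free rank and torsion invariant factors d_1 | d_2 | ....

rank_ℚ(R)=1; free=3−1=2
SNF(R) diag = [5] → torsion [5]

Answer: M ≅ ℤ^2 ⊕ ℤ/5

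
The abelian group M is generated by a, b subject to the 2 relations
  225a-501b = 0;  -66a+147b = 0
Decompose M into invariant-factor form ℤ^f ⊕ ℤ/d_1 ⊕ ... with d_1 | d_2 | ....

rank_ℚ(R)=2; free=2−2=0
SNF(R) diag = [3, 3] → torsion [3, 3]

Answer: M ≅ ℤ/3 ⊕ ℤ/3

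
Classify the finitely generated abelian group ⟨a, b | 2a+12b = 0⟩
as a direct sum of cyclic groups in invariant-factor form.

Answer: M ≅ ℤ^1 ⊕ ℤ/2

Derivation:
rank_ℚ(R)=1; free=2−1=1
SNF(R) diag = [2] → torsion [2]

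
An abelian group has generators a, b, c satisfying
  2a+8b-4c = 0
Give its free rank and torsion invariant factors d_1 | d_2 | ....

Answer: M ≅ ℤ^2 ⊕ ℤ/2

Derivation:
rank_ℚ(R)=1; free=3−1=2
SNF(R) diag = [2] → torsion [2]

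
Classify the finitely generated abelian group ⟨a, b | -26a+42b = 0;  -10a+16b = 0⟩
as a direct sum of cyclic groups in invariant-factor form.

Answer: M ≅ ℤ/2 ⊕ ℤ/2

Derivation:
rank_ℚ(R)=2; free=2−2=0
SNF(R) diag = [2, 2] → torsion [2, 2]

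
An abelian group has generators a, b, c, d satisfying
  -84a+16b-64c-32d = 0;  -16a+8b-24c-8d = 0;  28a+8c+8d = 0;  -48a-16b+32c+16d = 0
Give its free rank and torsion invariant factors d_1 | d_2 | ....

Answer: M ≅ ℤ/4 ⊕ ℤ/8 ⊕ ℤ/8 ⊕ ℤ/16

Derivation:
rank_ℚ(R)=4; free=4−4=0
SNF(R) diag = [4, 8, 8, 16] → torsion [4, 8, 8, 16]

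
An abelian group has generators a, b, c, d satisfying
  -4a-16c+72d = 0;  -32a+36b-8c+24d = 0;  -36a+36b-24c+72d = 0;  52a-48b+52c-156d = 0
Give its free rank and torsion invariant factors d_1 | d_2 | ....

rank_ℚ(R)=4; free=4−4=0
SNF(R) diag = [4, 12, 12, 24] → torsion [4, 12, 12, 24]

Answer: M ≅ ℤ/4 ⊕ ℤ/12 ⊕ ℤ/12 ⊕ ℤ/24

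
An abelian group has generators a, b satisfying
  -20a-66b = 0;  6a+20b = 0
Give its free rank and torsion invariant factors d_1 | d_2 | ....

rank_ℚ(R)=2; free=2−2=0
SNF(R) diag = [2, 2] → torsion [2, 2]

Answer: M ≅ ℤ/2 ⊕ ℤ/2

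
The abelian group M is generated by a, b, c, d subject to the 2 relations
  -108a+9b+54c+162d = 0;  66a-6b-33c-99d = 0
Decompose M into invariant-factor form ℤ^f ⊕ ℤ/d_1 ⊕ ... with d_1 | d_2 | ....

rank_ℚ(R)=2; free=4−2=2
SNF(R) diag = [3, 9] → torsion [3, 9]

Answer: M ≅ ℤ^2 ⊕ ℤ/3 ⊕ ℤ/9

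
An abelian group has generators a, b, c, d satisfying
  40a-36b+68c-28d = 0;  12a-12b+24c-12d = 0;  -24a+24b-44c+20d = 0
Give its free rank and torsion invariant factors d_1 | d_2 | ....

rank_ℚ(R)=3; free=4−3=1
SNF(R) diag = [4, 4, 12] → torsion [4, 4, 12]

Answer: M ≅ ℤ^1 ⊕ ℤ/4 ⊕ ℤ/4 ⊕ ℤ/12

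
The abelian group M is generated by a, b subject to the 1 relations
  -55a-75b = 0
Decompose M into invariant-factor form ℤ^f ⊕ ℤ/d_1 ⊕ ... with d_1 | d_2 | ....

Answer: M ≅ ℤ^1 ⊕ ℤ/5

Derivation:
rank_ℚ(R)=1; free=2−1=1
SNF(R) diag = [5] → torsion [5]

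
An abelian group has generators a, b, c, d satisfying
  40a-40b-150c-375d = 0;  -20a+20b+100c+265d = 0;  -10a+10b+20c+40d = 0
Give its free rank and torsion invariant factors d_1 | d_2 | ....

Answer: M ≅ ℤ^1 ⊕ ℤ/5 ⊕ ℤ/10 ⊕ ℤ/10

Derivation:
rank_ℚ(R)=3; free=4−3=1
SNF(R) diag = [5, 10, 10] → torsion [5, 10, 10]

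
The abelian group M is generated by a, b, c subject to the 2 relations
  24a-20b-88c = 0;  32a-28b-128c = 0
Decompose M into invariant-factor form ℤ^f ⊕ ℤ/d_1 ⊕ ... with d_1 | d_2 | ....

rank_ℚ(R)=2; free=3−2=1
SNF(R) diag = [4, 8] → torsion [4, 8]

Answer: M ≅ ℤ^1 ⊕ ℤ/4 ⊕ ℤ/8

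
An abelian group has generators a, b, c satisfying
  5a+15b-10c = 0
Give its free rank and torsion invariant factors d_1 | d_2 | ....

rank_ℚ(R)=1; free=3−1=2
SNF(R) diag = [5] → torsion [5]

Answer: M ≅ ℤ^2 ⊕ ℤ/5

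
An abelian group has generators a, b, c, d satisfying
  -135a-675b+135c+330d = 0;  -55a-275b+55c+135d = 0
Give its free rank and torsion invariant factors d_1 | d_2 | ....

Answer: M ≅ ℤ^2 ⊕ ℤ/5 ⊕ ℤ/15

Derivation:
rank_ℚ(R)=2; free=4−2=2
SNF(R) diag = [5, 15] → torsion [5, 15]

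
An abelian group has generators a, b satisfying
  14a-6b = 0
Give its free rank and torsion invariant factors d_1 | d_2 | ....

Answer: M ≅ ℤ^1 ⊕ ℤ/2

Derivation:
rank_ℚ(R)=1; free=2−1=1
SNF(R) diag = [2] → torsion [2]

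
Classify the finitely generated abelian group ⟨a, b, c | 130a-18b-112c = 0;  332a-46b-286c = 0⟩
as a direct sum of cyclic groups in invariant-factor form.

Answer: M ≅ ℤ^1 ⊕ ℤ/2 ⊕ ℤ/2

Derivation:
rank_ℚ(R)=2; free=3−2=1
SNF(R) diag = [2, 2] → torsion [2, 2]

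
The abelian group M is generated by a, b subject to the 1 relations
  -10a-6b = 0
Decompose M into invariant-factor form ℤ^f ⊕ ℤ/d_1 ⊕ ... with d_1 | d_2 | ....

Answer: M ≅ ℤ^1 ⊕ ℤ/2

Derivation:
rank_ℚ(R)=1; free=2−1=1
SNF(R) diag = [2] → torsion [2]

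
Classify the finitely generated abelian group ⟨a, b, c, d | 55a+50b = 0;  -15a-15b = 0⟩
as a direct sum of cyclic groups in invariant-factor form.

Answer: M ≅ ℤ^2 ⊕ ℤ/5 ⊕ ℤ/15

Derivation:
rank_ℚ(R)=2; free=4−2=2
SNF(R) diag = [5, 15] → torsion [5, 15]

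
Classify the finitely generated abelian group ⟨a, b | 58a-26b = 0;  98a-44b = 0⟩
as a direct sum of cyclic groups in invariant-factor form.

rank_ℚ(R)=2; free=2−2=0
SNF(R) diag = [2, 2] → torsion [2, 2]

Answer: M ≅ ℤ/2 ⊕ ℤ/2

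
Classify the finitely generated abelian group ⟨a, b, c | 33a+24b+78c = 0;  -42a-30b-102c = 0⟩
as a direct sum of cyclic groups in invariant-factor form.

rank_ℚ(R)=2; free=3−2=1
SNF(R) diag = [3, 6] → torsion [3, 6]

Answer: M ≅ ℤ^1 ⊕ ℤ/3 ⊕ ℤ/6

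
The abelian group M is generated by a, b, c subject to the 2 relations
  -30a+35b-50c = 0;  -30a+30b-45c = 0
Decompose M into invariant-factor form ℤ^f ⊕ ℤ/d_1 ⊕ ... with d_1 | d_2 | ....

rank_ℚ(R)=2; free=3−2=1
SNF(R) diag = [5, 15] → torsion [5, 15]

Answer: M ≅ ℤ^1 ⊕ ℤ/5 ⊕ ℤ/15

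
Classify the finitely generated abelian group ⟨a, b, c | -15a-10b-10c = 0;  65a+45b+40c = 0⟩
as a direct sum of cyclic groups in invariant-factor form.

Answer: M ≅ ℤ^1 ⊕ ℤ/5 ⊕ ℤ/5

Derivation:
rank_ℚ(R)=2; free=3−2=1
SNF(R) diag = [5, 5] → torsion [5, 5]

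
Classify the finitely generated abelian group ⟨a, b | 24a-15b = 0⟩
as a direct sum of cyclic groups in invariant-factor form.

rank_ℚ(R)=1; free=2−1=1
SNF(R) diag = [3] → torsion [3]

Answer: M ≅ ℤ^1 ⊕ ℤ/3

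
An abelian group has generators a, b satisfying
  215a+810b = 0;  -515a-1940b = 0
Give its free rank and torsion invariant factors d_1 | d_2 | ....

Answer: M ≅ ℤ/5 ⊕ ℤ/10

Derivation:
rank_ℚ(R)=2; free=2−2=0
SNF(R) diag = [5, 10] → torsion [5, 10]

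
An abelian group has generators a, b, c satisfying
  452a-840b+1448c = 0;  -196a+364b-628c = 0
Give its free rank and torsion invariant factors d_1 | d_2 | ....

Answer: M ≅ ℤ^1 ⊕ ℤ/4 ⊕ ℤ/4

Derivation:
rank_ℚ(R)=2; free=3−2=1
SNF(R) diag = [4, 4] → torsion [4, 4]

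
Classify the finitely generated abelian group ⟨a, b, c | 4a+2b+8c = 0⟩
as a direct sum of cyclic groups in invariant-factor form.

Answer: M ≅ ℤ^2 ⊕ ℤ/2

Derivation:
rank_ℚ(R)=1; free=3−1=2
SNF(R) diag = [2] → torsion [2]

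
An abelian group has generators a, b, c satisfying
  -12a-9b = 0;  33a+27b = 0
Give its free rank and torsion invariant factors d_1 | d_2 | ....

rank_ℚ(R)=2; free=3−2=1
SNF(R) diag = [3, 9] → torsion [3, 9]

Answer: M ≅ ℤ^1 ⊕ ℤ/3 ⊕ ℤ/9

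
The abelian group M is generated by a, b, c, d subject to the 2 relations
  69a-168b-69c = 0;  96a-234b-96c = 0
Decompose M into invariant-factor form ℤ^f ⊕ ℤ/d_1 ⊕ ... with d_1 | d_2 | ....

rank_ℚ(R)=2; free=4−2=2
SNF(R) diag = [3, 6] → torsion [3, 6]

Answer: M ≅ ℤ^2 ⊕ ℤ/3 ⊕ ℤ/6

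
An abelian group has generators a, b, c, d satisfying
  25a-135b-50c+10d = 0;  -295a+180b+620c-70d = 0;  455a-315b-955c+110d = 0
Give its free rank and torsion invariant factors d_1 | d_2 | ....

rank_ℚ(R)=3; free=4−3=1
SNF(R) diag = [5, 15, 45] → torsion [5, 15, 45]

Answer: M ≅ ℤ^1 ⊕ ℤ/5 ⊕ ℤ/15 ⊕ ℤ/45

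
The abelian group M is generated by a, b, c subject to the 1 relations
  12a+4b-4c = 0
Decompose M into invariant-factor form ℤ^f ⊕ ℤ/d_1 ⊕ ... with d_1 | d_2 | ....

Answer: M ≅ ℤ^2 ⊕ ℤ/4

Derivation:
rank_ℚ(R)=1; free=3−1=2
SNF(R) diag = [4] → torsion [4]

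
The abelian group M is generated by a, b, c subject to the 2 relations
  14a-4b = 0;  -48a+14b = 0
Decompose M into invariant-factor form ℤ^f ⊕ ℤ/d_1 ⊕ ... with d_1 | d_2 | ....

Answer: M ≅ ℤ^1 ⊕ ℤ/2 ⊕ ℤ/2

Derivation:
rank_ℚ(R)=2; free=3−2=1
SNF(R) diag = [2, 2] → torsion [2, 2]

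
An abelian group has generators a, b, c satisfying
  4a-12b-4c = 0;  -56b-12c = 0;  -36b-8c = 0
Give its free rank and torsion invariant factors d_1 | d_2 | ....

rank_ℚ(R)=3; free=3−3=0
SNF(R) diag = [4, 4, 4] → torsion [4, 4, 4]

Answer: M ≅ ℤ/4 ⊕ ℤ/4 ⊕ ℤ/4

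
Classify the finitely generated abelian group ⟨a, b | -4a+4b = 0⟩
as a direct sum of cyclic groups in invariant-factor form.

rank_ℚ(R)=1; free=2−1=1
SNF(R) diag = [4] → torsion [4]

Answer: M ≅ ℤ^1 ⊕ ℤ/4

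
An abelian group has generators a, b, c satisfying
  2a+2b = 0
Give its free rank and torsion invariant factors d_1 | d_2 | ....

Answer: M ≅ ℤ^2 ⊕ ℤ/2

Derivation:
rank_ℚ(R)=1; free=3−1=2
SNF(R) diag = [2] → torsion [2]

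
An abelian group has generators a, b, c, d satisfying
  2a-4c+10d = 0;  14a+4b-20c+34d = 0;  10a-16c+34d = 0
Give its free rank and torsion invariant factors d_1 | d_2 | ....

Answer: M ≅ ℤ^1 ⊕ ℤ/2 ⊕ ℤ/4 ⊕ ℤ/4

Derivation:
rank_ℚ(R)=3; free=4−3=1
SNF(R) diag = [2, 4, 4] → torsion [2, 4, 4]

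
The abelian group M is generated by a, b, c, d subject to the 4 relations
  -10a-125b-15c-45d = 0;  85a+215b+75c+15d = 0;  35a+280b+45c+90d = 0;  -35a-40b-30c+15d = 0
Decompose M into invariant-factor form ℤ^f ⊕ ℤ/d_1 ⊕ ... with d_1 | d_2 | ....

Answer: M ≅ ℤ/5 ⊕ ℤ/15 ⊕ ℤ/15 ⊕ ℤ/15

Derivation:
rank_ℚ(R)=4; free=4−4=0
SNF(R) diag = [5, 15, 15, 15] → torsion [5, 15, 15, 15]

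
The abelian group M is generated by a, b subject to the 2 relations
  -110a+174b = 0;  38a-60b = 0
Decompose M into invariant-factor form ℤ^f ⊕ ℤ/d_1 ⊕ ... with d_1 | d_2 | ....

rank_ℚ(R)=2; free=2−2=0
SNF(R) diag = [2, 6] → torsion [2, 6]

Answer: M ≅ ℤ/2 ⊕ ℤ/6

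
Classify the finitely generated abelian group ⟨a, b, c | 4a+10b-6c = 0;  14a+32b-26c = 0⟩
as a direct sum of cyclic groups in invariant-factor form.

rank_ℚ(R)=2; free=3−2=1
SNF(R) diag = [2, 2] → torsion [2, 2]

Answer: M ≅ ℤ^1 ⊕ ℤ/2 ⊕ ℤ/2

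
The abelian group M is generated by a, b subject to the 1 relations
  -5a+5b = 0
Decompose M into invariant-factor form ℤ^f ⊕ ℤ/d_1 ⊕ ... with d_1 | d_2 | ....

Answer: M ≅ ℤ^1 ⊕ ℤ/5

Derivation:
rank_ℚ(R)=1; free=2−1=1
SNF(R) diag = [5] → torsion [5]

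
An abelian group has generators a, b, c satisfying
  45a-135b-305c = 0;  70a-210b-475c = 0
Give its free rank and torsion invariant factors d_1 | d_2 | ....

rank_ℚ(R)=2; free=3−2=1
SNF(R) diag = [5, 5] → torsion [5, 5]

Answer: M ≅ ℤ^1 ⊕ ℤ/5 ⊕ ℤ/5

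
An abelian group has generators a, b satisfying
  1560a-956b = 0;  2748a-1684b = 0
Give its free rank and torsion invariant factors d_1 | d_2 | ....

rank_ℚ(R)=2; free=2−2=0
SNF(R) diag = [4, 12] → torsion [4, 12]

Answer: M ≅ ℤ/4 ⊕ ℤ/12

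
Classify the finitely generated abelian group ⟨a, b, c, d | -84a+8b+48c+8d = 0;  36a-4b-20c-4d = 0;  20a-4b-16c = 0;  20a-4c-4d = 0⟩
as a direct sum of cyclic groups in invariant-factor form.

Answer: M ≅ ℤ/4 ⊕ ℤ/4 ⊕ ℤ/4 ⊕ ℤ/8

Derivation:
rank_ℚ(R)=4; free=4−4=0
SNF(R) diag = [4, 4, 4, 8] → torsion [4, 4, 4, 8]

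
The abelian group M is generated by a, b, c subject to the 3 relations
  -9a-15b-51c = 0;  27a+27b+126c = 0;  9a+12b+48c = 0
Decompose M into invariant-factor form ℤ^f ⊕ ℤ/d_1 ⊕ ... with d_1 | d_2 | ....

rank_ℚ(R)=3; free=3−3=0
SNF(R) diag = [3, 9, 9] → torsion [3, 9, 9]

Answer: M ≅ ℤ/3 ⊕ ℤ/9 ⊕ ℤ/9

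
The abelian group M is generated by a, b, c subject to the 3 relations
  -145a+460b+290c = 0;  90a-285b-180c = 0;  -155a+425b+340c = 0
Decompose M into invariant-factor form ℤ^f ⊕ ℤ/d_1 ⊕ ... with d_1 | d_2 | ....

Answer: M ≅ ℤ/5 ⊕ ℤ/15 ⊕ ℤ/30

Derivation:
rank_ℚ(R)=3; free=3−3=0
SNF(R) diag = [5, 15, 30] → torsion [5, 15, 30]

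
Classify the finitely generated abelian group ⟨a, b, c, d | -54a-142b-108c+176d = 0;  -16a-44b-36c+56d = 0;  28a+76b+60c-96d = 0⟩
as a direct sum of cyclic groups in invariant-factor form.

rank_ℚ(R)=3; free=4−3=1
SNF(R) diag = [2, 4, 12] → torsion [2, 4, 12]

Answer: M ≅ ℤ^1 ⊕ ℤ/2 ⊕ ℤ/4 ⊕ ℤ/12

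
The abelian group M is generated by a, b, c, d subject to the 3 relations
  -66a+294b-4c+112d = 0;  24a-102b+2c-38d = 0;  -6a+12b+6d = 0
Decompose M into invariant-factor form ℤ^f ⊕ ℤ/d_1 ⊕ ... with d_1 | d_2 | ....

Answer: M ≅ ℤ^1 ⊕ ℤ/2 ⊕ ℤ/6 ⊕ ℤ/18

Derivation:
rank_ℚ(R)=3; free=4−3=1
SNF(R) diag = [2, 6, 18] → torsion [2, 6, 18]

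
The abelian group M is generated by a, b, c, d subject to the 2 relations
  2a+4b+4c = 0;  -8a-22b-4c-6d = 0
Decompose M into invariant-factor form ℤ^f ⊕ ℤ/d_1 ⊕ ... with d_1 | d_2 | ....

Answer: M ≅ ℤ^2 ⊕ ℤ/2 ⊕ ℤ/6

Derivation:
rank_ℚ(R)=2; free=4−2=2
SNF(R) diag = [2, 6] → torsion [2, 6]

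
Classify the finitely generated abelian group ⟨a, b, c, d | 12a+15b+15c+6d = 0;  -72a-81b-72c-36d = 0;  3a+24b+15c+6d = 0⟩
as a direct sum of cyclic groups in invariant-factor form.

Answer: M ≅ ℤ^1 ⊕ ℤ/3 ⊕ ℤ/9 ⊕ ℤ/9

Derivation:
rank_ℚ(R)=3; free=4−3=1
SNF(R) diag = [3, 9, 9] → torsion [3, 9, 9]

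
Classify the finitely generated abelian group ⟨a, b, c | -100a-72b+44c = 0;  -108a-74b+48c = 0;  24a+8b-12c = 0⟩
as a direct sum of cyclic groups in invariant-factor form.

rank_ℚ(R)=3; free=3−3=0
SNF(R) diag = [2, 4, 12] → torsion [2, 4, 12]

Answer: M ≅ ℤ/2 ⊕ ℤ/4 ⊕ ℤ/12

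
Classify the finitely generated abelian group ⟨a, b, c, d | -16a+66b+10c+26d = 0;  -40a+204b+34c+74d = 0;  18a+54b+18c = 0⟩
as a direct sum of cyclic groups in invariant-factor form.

rank_ℚ(R)=3; free=4−3=1
SNF(R) diag = [2, 6, 18] → torsion [2, 6, 18]

Answer: M ≅ ℤ^1 ⊕ ℤ/2 ⊕ ℤ/6 ⊕ ℤ/18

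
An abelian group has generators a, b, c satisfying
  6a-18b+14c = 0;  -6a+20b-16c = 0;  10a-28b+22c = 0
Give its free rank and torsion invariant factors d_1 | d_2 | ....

Answer: M ≅ ℤ/2 ⊕ ℤ/2 ⊕ ℤ/2

Derivation:
rank_ℚ(R)=3; free=3−3=0
SNF(R) diag = [2, 2, 2] → torsion [2, 2, 2]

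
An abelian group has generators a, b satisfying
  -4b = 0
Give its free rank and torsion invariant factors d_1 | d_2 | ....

rank_ℚ(R)=1; free=2−1=1
SNF(R) diag = [4] → torsion [4]

Answer: M ≅ ℤ^1 ⊕ ℤ/4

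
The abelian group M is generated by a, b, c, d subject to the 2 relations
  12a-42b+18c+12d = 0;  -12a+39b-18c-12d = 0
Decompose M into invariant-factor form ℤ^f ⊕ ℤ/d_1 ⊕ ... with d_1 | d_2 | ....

rank_ℚ(R)=2; free=4−2=2
SNF(R) diag = [3, 6] → torsion [3, 6]

Answer: M ≅ ℤ^2 ⊕ ℤ/3 ⊕ ℤ/6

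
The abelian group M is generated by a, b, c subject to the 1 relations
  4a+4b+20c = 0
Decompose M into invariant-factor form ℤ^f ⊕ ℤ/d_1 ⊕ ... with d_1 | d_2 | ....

rank_ℚ(R)=1; free=3−1=2
SNF(R) diag = [4] → torsion [4]

Answer: M ≅ ℤ^2 ⊕ ℤ/4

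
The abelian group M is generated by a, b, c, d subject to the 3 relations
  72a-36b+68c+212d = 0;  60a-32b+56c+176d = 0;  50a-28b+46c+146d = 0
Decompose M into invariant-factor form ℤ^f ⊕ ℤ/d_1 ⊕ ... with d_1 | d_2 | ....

rank_ℚ(R)=3; free=4−3=1
SNF(R) diag = [2, 4, 4] → torsion [2, 4, 4]

Answer: M ≅ ℤ^1 ⊕ ℤ/2 ⊕ ℤ/4 ⊕ ℤ/4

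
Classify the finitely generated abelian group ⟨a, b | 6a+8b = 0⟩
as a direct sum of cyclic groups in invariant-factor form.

rank_ℚ(R)=1; free=2−1=1
SNF(R) diag = [2] → torsion [2]

Answer: M ≅ ℤ^1 ⊕ ℤ/2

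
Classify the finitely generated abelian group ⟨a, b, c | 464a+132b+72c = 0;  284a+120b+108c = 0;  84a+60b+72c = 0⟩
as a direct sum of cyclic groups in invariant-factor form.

Answer: M ≅ ℤ/4 ⊕ ℤ/12 ⊕ ℤ/36

Derivation:
rank_ℚ(R)=3; free=3−3=0
SNF(R) diag = [4, 12, 36] → torsion [4, 12, 36]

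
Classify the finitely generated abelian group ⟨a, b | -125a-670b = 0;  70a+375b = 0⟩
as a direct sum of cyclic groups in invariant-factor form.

Answer: M ≅ ℤ/5 ⊕ ℤ/5

Derivation:
rank_ℚ(R)=2; free=2−2=0
SNF(R) diag = [5, 5] → torsion [5, 5]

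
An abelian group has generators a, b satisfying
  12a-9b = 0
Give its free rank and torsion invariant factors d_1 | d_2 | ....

Answer: M ≅ ℤ^1 ⊕ ℤ/3

Derivation:
rank_ℚ(R)=1; free=2−1=1
SNF(R) diag = [3] → torsion [3]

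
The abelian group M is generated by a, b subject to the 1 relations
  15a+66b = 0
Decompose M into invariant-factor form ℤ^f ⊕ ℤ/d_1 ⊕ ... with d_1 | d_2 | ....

Answer: M ≅ ℤ^1 ⊕ ℤ/3

Derivation:
rank_ℚ(R)=1; free=2−1=1
SNF(R) diag = [3] → torsion [3]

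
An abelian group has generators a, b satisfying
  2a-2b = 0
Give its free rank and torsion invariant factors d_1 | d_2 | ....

rank_ℚ(R)=1; free=2−1=1
SNF(R) diag = [2] → torsion [2]

Answer: M ≅ ℤ^1 ⊕ ℤ/2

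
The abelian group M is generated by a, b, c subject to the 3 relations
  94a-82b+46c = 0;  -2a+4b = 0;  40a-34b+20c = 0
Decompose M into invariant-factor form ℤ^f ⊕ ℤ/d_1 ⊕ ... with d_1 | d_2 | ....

rank_ℚ(R)=3; free=3−3=0
SNF(R) diag = [2, 2, 2] → torsion [2, 2, 2]

Answer: M ≅ ℤ/2 ⊕ ℤ/2 ⊕ ℤ/2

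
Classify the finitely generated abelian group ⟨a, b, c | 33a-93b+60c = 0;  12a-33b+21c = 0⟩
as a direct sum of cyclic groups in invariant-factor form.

Answer: M ≅ ℤ^1 ⊕ ℤ/3 ⊕ ℤ/9

Derivation:
rank_ℚ(R)=2; free=3−2=1
SNF(R) diag = [3, 9] → torsion [3, 9]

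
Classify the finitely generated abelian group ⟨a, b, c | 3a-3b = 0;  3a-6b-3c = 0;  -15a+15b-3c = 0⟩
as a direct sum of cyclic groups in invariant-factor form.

Answer: M ≅ ℤ/3 ⊕ ℤ/3 ⊕ ℤ/3

Derivation:
rank_ℚ(R)=3; free=3−3=0
SNF(R) diag = [3, 3, 3] → torsion [3, 3, 3]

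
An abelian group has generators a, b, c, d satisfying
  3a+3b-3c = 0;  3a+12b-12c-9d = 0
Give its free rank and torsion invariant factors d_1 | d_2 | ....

Answer: M ≅ ℤ^2 ⊕ ℤ/3 ⊕ ℤ/9

Derivation:
rank_ℚ(R)=2; free=4−2=2
SNF(R) diag = [3, 9] → torsion [3, 9]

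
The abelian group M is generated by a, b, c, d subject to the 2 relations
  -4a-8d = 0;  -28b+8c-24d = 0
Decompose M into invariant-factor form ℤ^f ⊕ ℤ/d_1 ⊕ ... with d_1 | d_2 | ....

rank_ℚ(R)=2; free=4−2=2
SNF(R) diag = [4, 4] → torsion [4, 4]

Answer: M ≅ ℤ^2 ⊕ ℤ/4 ⊕ ℤ/4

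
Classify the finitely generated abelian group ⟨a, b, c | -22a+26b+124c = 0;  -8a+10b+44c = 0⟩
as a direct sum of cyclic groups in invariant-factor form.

rank_ℚ(R)=2; free=3−2=1
SNF(R) diag = [2, 6] → torsion [2, 6]

Answer: M ≅ ℤ^1 ⊕ ℤ/2 ⊕ ℤ/6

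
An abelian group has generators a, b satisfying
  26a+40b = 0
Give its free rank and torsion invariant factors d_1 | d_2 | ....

rank_ℚ(R)=1; free=2−1=1
SNF(R) diag = [2] → torsion [2]

Answer: M ≅ ℤ^1 ⊕ ℤ/2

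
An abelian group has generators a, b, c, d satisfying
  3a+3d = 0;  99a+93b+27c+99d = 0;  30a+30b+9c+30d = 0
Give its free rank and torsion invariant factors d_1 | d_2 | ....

Answer: M ≅ ℤ^1 ⊕ ℤ/3 ⊕ ℤ/3 ⊕ ℤ/9

Derivation:
rank_ℚ(R)=3; free=4−3=1
SNF(R) diag = [3, 3, 9] → torsion [3, 3, 9]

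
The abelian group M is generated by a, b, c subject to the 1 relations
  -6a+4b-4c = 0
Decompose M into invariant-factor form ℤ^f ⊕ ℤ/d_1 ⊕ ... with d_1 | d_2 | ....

Answer: M ≅ ℤ^2 ⊕ ℤ/2

Derivation:
rank_ℚ(R)=1; free=3−1=2
SNF(R) diag = [2] → torsion [2]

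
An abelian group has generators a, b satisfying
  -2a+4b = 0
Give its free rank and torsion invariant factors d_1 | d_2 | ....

rank_ℚ(R)=1; free=2−1=1
SNF(R) diag = [2] → torsion [2]

Answer: M ≅ ℤ^1 ⊕ ℤ/2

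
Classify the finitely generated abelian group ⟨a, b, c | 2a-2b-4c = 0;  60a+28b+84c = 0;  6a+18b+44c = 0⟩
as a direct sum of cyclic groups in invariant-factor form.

Answer: M ≅ ℤ/2 ⊕ ℤ/4 ⊕ ℤ/8

Derivation:
rank_ℚ(R)=3; free=3−3=0
SNF(R) diag = [2, 4, 8] → torsion [2, 4, 8]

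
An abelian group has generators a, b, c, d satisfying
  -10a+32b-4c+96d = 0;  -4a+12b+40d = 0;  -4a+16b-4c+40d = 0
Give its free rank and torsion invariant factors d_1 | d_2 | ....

rank_ℚ(R)=3; free=4−3=1
SNF(R) diag = [2, 4, 4] → torsion [2, 4, 4]

Answer: M ≅ ℤ^1 ⊕ ℤ/2 ⊕ ℤ/4 ⊕ ℤ/4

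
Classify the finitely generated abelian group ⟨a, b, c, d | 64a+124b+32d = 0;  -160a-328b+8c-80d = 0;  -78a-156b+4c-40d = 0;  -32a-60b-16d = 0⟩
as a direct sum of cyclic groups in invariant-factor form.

Answer: M ≅ ℤ/2 ⊕ ℤ/4 ⊕ ℤ/8 ⊕ ℤ/16

Derivation:
rank_ℚ(R)=4; free=4−4=0
SNF(R) diag = [2, 4, 8, 16] → torsion [2, 4, 8, 16]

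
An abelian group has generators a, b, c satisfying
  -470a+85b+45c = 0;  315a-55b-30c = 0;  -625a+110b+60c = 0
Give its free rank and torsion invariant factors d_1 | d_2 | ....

Answer: M ≅ ℤ/5 ⊕ ℤ/5 ⊕ ℤ/15

Derivation:
rank_ℚ(R)=3; free=3−3=0
SNF(R) diag = [5, 5, 15] → torsion [5, 5, 15]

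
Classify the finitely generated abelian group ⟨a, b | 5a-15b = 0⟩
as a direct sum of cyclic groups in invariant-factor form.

Answer: M ≅ ℤ^1 ⊕ ℤ/5

Derivation:
rank_ℚ(R)=1; free=2−1=1
SNF(R) diag = [5] → torsion [5]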